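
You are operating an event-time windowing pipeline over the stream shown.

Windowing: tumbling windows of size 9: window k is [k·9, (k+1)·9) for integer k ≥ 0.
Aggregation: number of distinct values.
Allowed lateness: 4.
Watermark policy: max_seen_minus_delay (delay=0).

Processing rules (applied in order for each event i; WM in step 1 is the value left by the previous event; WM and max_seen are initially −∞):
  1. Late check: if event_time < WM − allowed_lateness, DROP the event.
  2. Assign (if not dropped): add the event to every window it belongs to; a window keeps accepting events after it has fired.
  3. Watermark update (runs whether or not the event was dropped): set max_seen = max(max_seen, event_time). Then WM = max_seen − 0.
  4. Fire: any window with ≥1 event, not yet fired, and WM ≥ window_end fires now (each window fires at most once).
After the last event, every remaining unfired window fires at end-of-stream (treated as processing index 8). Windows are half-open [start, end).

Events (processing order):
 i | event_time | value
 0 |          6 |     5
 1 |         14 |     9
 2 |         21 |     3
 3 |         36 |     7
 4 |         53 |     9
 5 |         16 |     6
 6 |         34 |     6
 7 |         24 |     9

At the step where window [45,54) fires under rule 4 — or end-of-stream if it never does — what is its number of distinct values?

1

i=0 t=6 v=5: → [0,9); WM=6
i=1 t=14 v=9: → [9,18); WM=14; [0,9) fires=1
i=2 t=21 v=3: → [18,27); WM=21; [9,18) fires=1
i=3 t=36 v=7: → [36,45); WM=36; [18,27) fires=1
i=4 t=53 v=9: → [45,54); WM=53; [36,45) fires=1
i=5 t=16 v=6: DROP (t<53-4); WM=53
i=6 t=34 v=6: DROP (t<53-4); WM=53
i=7 t=24 v=9: DROP (t<53-4); WM=53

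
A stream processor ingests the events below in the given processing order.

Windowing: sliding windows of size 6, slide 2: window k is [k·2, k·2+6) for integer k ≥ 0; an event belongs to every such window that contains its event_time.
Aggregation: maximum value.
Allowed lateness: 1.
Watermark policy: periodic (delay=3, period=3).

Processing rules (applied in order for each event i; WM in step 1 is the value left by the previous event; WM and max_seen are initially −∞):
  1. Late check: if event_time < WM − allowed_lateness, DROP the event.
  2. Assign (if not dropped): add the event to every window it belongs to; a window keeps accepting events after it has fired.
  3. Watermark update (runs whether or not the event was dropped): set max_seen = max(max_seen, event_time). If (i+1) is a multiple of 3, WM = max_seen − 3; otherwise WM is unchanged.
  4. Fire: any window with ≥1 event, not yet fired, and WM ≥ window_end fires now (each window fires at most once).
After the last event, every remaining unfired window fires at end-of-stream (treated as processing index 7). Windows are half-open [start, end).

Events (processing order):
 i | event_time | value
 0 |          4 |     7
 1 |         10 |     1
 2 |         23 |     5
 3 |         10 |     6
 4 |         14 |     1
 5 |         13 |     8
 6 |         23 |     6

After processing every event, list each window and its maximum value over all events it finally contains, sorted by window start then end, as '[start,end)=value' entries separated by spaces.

i=0 t=4 v=7: → [4,10),[2,8),[0,6); WM=−∞
i=1 t=10 v=1: → [10,16),[8,14),[6,12); WM=−∞
i=2 t=23 v=5: → [22,28),[20,26),[18,24); WM=20; [0,6) fires=7 [2,8) fires=7 [4,10) fires=7 [6,12) fires=1 [8,14) fires=1 [10,16) fires=1
i=3 t=10 v=6: DROP (t<20-1); WM=20
i=4 t=14 v=1: DROP (t<20-1); WM=20
i=5 t=13 v=8: DROP (t<20-1); WM=20
i=6 t=23 v=6: → [22,28),[20,26),[18,24); WM=20

[0,6)=7 [2,8)=7 [4,10)=7 [6,12)=1 [8,14)=1 [10,16)=1 [18,24)=6 [20,26)=6 [22,28)=6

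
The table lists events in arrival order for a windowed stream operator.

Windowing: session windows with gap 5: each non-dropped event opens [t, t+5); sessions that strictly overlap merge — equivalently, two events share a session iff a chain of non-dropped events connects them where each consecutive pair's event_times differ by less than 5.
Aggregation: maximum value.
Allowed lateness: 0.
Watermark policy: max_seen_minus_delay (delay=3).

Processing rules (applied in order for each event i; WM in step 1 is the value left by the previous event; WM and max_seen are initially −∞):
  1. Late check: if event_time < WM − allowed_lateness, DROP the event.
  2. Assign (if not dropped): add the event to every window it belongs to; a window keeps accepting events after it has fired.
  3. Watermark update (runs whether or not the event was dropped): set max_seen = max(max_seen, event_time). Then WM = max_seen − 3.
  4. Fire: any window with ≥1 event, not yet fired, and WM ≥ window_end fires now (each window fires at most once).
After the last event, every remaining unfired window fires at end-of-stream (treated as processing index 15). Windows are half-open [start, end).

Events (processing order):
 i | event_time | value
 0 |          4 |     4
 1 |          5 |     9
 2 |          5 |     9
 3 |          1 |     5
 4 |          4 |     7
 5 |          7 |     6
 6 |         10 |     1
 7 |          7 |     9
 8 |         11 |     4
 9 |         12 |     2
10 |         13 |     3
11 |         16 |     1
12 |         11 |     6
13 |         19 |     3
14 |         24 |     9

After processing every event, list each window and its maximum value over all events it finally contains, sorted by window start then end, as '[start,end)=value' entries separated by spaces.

[4,24)=9 [24,29)=9

i=0 t=4 v=4: → [4,9); WM=1
i=1 t=5 v=9: → [4,10); WM=2
i=2 t=5 v=9: → [4,10); WM=2
i=3 t=1 v=5: DROP (t<2-0); WM=2
i=4 t=4 v=7: → [4,10); WM=2
i=5 t=7 v=6: → [4,12); WM=4
i=6 t=10 v=1: → [4,15); WM=7
i=7 t=7 v=9: → [4,15); WM=7
i=8 t=11 v=4: → [4,16); WM=8
i=9 t=12 v=2: → [4,17); WM=9
i=10 t=13 v=3: → [4,18); WM=10
i=11 t=16 v=1: → [4,21); WM=13
i=12 t=11 v=6: DROP (t<13-0); WM=13
i=13 t=19 v=3: → [4,24); WM=16
i=14 t=24 v=9: → [24,29); WM=21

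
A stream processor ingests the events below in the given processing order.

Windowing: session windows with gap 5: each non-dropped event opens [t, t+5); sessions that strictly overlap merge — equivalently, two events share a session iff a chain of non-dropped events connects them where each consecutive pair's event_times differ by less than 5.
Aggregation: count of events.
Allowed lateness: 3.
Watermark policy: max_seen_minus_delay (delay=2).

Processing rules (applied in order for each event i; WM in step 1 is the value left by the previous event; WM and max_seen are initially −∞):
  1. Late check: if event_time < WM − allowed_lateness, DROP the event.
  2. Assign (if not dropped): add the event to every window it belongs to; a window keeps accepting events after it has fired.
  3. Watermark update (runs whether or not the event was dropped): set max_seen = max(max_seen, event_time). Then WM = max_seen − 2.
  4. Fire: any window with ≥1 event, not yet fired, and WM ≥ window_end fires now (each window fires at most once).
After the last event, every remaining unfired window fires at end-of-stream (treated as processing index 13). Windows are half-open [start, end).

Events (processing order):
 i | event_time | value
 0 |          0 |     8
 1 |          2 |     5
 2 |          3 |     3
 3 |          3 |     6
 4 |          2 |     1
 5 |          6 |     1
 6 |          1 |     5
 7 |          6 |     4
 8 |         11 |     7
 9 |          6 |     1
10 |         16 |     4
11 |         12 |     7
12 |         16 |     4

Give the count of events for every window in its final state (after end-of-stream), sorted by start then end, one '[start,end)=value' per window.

[0,11)=9 [11,21)=4

i=0 t=0 v=8: → [0,5); WM=-2
i=1 t=2 v=5: → [0,7); WM=0
i=2 t=3 v=3: → [0,8); WM=1
i=3 t=3 v=6: → [0,8); WM=1
i=4 t=2 v=1: → [0,8); WM=1
i=5 t=6 v=1: → [0,11); WM=4
i=6 t=1 v=5: → [0,11); WM=4
i=7 t=6 v=4: → [0,11); WM=4
i=8 t=11 v=7: → [11,16); WM=9
i=9 t=6 v=1: → [0,11); WM=9
i=10 t=16 v=4: → [16,21); WM=14
i=11 t=12 v=7: → [11,21); WM=14
i=12 t=16 v=4: → [11,21); WM=14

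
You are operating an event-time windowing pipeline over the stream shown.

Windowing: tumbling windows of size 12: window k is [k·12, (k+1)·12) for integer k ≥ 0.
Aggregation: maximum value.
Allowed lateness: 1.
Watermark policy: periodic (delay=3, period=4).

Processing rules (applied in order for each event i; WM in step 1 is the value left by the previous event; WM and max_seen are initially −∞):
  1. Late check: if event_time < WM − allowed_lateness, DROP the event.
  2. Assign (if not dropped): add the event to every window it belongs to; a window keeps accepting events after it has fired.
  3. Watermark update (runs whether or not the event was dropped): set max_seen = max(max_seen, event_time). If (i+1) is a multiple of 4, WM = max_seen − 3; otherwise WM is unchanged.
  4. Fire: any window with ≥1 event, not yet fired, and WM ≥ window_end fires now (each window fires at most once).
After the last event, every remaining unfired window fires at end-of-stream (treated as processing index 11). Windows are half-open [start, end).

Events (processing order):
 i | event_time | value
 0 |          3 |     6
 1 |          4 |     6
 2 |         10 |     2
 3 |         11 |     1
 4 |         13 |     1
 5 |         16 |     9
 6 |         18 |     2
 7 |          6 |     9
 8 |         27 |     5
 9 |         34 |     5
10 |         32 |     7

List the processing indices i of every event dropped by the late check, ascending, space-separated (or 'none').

7

i=0 t=3 v=6: → [0,12); WM=−∞
i=1 t=4 v=6: → [0,12); WM=−∞
i=2 t=10 v=2: → [0,12); WM=−∞
i=3 t=11 v=1: → [0,12); WM=8
i=4 t=13 v=1: → [12,24); WM=8
i=5 t=16 v=9: → [12,24); WM=8
i=6 t=18 v=2: → [12,24); WM=8
i=7 t=6 v=9: DROP (t<8-1); WM=15; [0,12) fires=6
i=8 t=27 v=5: → [24,36); WM=15
i=9 t=34 v=5: → [24,36); WM=15
i=10 t=32 v=7: → [24,36); WM=15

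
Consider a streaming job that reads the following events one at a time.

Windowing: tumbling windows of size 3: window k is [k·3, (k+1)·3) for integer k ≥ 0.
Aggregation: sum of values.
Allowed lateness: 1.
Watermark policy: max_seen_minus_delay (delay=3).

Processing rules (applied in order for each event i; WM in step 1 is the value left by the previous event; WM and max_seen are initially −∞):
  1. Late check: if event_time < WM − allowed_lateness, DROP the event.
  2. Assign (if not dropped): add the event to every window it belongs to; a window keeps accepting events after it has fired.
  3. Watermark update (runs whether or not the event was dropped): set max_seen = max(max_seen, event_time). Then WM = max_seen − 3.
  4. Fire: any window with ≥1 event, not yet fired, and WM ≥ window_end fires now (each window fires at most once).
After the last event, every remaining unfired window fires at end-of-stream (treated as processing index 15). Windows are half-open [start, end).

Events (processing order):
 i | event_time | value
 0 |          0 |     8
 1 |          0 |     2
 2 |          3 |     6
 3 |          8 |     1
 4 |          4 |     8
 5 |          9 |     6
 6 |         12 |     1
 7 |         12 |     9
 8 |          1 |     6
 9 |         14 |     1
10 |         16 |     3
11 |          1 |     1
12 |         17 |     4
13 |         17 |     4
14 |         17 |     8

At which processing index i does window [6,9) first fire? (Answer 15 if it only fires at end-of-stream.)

6

i=0 t=0 v=8: → [0,3); WM=-3
i=1 t=0 v=2: → [0,3); WM=-3
i=2 t=3 v=6: → [3,6); WM=0
i=3 t=8 v=1: → [6,9); WM=5; [0,3) fires=10
i=4 t=4 v=8: → [3,6); WM=5
i=5 t=9 v=6: → [9,12); WM=6; [3,6) fires=14
i=6 t=12 v=1: → [12,15); WM=9; [6,9) fires=1
i=7 t=12 v=9: → [12,15); WM=9
i=8 t=1 v=6: DROP (t<9-1); WM=9
i=9 t=14 v=1: → [12,15); WM=11
i=10 t=16 v=3: → [15,18); WM=13; [9,12) fires=6
i=11 t=1 v=1: DROP (t<13-1); WM=13
i=12 t=17 v=4: → [15,18); WM=14
i=13 t=17 v=4: → [15,18); WM=14
i=14 t=17 v=8: → [15,18); WM=14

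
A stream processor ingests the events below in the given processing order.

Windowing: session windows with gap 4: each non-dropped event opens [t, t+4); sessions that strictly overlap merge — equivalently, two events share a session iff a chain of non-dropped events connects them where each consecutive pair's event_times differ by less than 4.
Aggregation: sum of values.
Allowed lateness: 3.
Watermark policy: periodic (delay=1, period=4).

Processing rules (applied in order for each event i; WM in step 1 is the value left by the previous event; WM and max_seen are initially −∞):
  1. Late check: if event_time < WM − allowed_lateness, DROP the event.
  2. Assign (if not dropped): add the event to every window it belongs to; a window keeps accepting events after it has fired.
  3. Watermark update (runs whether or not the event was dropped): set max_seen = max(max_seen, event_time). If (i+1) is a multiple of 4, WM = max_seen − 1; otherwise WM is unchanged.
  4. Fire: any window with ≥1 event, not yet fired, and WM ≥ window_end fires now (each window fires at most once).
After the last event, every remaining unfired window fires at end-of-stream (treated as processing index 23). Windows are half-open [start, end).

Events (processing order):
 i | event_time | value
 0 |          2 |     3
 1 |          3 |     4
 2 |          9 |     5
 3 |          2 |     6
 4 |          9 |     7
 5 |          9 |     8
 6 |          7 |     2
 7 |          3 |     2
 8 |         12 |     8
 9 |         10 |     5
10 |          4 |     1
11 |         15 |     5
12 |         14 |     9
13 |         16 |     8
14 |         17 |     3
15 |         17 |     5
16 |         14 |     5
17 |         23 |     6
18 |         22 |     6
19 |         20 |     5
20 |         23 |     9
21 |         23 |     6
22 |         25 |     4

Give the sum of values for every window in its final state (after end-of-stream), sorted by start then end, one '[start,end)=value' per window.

[2,7)=13 [7,29)=106

i=0 t=2 v=3: → [2,6); WM=−∞
i=1 t=3 v=4: → [2,7); WM=−∞
i=2 t=9 v=5: → [9,13); WM=−∞
i=3 t=2 v=6: → [2,7); WM=8
i=4 t=9 v=7: → [9,13); WM=8
i=5 t=9 v=8: → [9,13); WM=8
i=6 t=7 v=2: → [7,13); WM=8
i=7 t=3 v=2: DROP (t<8-3); WM=8
i=8 t=12 v=8: → [7,16); WM=8
i=9 t=10 v=5: → [7,16); WM=8
i=10 t=4 v=1: DROP (t<8-3); WM=8
i=11 t=15 v=5: → [7,19); WM=14
i=12 t=14 v=9: → [7,19); WM=14
i=13 t=16 v=8: → [7,20); WM=14
i=14 t=17 v=3: → [7,21); WM=14
i=15 t=17 v=5: → [7,21); WM=16
i=16 t=14 v=5: → [7,21); WM=16
i=17 t=23 v=6: → [23,27); WM=16
i=18 t=22 v=6: → [22,27); WM=16
i=19 t=20 v=5: → [7,27); WM=22
i=20 t=23 v=9: → [7,27); WM=22
i=21 t=23 v=6: → [7,27); WM=22
i=22 t=25 v=4: → [7,29); WM=22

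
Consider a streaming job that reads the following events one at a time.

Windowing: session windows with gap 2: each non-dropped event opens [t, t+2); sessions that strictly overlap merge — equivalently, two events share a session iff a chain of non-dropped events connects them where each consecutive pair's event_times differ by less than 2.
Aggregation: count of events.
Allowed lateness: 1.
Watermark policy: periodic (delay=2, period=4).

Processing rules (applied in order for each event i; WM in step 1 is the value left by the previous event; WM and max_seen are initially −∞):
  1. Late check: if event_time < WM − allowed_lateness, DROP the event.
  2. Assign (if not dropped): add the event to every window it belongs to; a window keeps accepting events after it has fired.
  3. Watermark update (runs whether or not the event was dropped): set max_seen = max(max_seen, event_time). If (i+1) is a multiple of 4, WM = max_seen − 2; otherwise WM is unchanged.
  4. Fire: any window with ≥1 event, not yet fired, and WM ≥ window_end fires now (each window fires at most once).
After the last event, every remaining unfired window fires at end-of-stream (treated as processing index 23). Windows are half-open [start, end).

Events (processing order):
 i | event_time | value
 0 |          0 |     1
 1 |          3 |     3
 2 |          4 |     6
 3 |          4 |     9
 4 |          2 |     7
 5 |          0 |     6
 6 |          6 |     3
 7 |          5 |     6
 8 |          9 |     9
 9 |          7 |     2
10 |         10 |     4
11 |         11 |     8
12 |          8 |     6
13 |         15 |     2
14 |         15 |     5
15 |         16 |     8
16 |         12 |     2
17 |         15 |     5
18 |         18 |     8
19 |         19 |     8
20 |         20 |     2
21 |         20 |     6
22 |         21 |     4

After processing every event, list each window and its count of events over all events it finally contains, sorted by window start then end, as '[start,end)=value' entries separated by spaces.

i=0 t=0 v=1: → [0,2); WM=−∞
i=1 t=3 v=3: → [3,5); WM=−∞
i=2 t=4 v=6: → [3,6); WM=−∞
i=3 t=4 v=9: → [3,6); WM=2
i=4 t=2 v=7: → [2,6); WM=2
i=5 t=0 v=6: DROP (t<2-1); WM=2
i=6 t=6 v=3: → [6,8); WM=2
i=7 t=5 v=6: → [2,8); WM=4
i=8 t=9 v=9: → [9,11); WM=4
i=9 t=7 v=2: → [2,9); WM=4
i=10 t=10 v=4: → [9,12); WM=4
i=11 t=11 v=8: → [9,13); WM=9
i=12 t=8 v=6: → [2,13); WM=9
i=13 t=15 v=2: → [15,17); WM=9
i=14 t=15 v=5: → [15,17); WM=9
i=15 t=16 v=8: → [15,18); WM=14
i=16 t=12 v=2: DROP (t<14-1); WM=14
i=17 t=15 v=5: → [15,18); WM=14
i=18 t=18 v=8: → [18,20); WM=14
i=19 t=19 v=8: → [18,21); WM=17
i=20 t=20 v=2: → [18,22); WM=17
i=21 t=20 v=6: → [18,22); WM=17
i=22 t=21 v=4: → [18,23); WM=17

[0,2)=1 [2,13)=11 [15,18)=4 [18,23)=5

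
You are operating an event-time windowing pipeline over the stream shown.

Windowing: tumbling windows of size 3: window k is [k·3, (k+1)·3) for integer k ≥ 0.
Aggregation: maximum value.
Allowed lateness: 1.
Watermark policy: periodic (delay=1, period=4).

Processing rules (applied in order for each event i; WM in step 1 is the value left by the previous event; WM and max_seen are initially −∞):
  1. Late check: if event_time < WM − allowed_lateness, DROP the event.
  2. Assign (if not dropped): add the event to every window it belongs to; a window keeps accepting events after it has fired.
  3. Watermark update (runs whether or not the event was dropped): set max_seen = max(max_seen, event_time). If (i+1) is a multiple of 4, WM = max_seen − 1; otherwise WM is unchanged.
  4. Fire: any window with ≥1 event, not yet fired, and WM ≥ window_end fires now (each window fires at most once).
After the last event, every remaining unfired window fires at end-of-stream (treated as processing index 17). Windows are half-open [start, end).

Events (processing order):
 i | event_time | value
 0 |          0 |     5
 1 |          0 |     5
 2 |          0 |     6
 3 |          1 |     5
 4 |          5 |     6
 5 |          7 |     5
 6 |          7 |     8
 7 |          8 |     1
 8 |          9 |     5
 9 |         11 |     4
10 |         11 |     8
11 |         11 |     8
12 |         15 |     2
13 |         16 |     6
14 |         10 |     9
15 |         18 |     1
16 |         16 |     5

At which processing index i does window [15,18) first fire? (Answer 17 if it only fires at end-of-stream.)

i=0 t=0 v=5: → [0,3); WM=−∞
i=1 t=0 v=5: → [0,3); WM=−∞
i=2 t=0 v=6: → [0,3); WM=−∞
i=3 t=1 v=5: → [0,3); WM=0
i=4 t=5 v=6: → [3,6); WM=0
i=5 t=7 v=5: → [6,9); WM=0
i=6 t=7 v=8: → [6,9); WM=0
i=7 t=8 v=1: → [6,9); WM=7; [0,3) fires=6 [3,6) fires=6
i=8 t=9 v=5: → [9,12); WM=7
i=9 t=11 v=4: → [9,12); WM=7
i=10 t=11 v=8: → [9,12); WM=7
i=11 t=11 v=8: → [9,12); WM=10; [6,9) fires=8
i=12 t=15 v=2: → [15,18); WM=10
i=13 t=16 v=6: → [15,18); WM=10
i=14 t=10 v=9: → [9,12); WM=10
i=15 t=18 v=1: → [18,21); WM=17; [9,12) fires=9
i=16 t=16 v=5: → [15,18); WM=17

17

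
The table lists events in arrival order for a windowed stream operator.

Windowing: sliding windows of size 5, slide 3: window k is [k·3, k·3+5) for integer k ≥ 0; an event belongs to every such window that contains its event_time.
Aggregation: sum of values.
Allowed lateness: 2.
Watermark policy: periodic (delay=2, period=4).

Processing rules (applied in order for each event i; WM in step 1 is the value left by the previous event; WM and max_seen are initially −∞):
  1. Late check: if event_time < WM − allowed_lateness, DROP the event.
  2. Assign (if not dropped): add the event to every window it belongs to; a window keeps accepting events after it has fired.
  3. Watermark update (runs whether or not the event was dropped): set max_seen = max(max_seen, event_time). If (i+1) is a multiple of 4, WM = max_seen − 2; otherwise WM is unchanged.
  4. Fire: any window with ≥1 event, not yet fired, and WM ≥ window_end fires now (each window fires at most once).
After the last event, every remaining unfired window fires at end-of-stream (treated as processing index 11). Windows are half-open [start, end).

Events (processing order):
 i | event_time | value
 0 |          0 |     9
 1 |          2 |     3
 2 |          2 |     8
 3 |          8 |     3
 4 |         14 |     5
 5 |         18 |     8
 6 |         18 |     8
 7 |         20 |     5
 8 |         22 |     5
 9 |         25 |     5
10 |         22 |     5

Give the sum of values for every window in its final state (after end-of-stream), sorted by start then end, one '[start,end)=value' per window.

i=0 t=0 v=9: → [0,5); WM=−∞
i=1 t=2 v=3: → [0,5); WM=−∞
i=2 t=2 v=8: → [0,5); WM=−∞
i=3 t=8 v=3: → [6,11); WM=6; [0,5) fires=20
i=4 t=14 v=5: → [12,17); WM=6
i=5 t=18 v=8: → [18,23),[15,20); WM=6
i=6 t=18 v=8: → [18,23),[15,20); WM=6
i=7 t=20 v=5: → [18,23); WM=18; [6,11) fires=3 [12,17) fires=5
i=8 t=22 v=5: → [21,26),[18,23); WM=18
i=9 t=25 v=5: → [24,29),[21,26); WM=18
i=10 t=22 v=5: → [21,26),[18,23); WM=18

[0,5)=20 [6,11)=3 [12,17)=5 [15,20)=16 [18,23)=31 [21,26)=15 [24,29)=5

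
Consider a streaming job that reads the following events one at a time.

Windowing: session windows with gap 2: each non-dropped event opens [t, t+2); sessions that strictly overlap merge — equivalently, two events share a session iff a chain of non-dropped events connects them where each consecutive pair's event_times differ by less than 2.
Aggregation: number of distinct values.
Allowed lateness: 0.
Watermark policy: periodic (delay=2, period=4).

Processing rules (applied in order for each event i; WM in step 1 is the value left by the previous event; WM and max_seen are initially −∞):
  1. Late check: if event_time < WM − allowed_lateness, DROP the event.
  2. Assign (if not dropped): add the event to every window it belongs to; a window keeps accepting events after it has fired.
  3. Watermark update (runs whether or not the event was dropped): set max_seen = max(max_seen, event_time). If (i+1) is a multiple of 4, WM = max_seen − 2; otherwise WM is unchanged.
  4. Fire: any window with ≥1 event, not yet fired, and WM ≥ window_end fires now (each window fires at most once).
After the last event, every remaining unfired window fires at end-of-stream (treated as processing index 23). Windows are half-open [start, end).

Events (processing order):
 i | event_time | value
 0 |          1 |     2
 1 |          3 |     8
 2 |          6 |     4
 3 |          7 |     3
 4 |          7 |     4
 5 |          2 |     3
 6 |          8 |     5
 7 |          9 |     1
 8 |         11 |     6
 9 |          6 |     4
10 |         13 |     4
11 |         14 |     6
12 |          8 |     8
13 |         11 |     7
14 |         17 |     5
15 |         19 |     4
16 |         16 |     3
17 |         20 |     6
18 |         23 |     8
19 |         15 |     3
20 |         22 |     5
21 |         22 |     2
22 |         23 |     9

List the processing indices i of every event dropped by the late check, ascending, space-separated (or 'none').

5 9 12 13 16 19

i=0 t=1 v=2: → [1,3); WM=−∞
i=1 t=3 v=8: → [3,5); WM=−∞
i=2 t=6 v=4: → [6,8); WM=−∞
i=3 t=7 v=3: → [6,9); WM=5
i=4 t=7 v=4: → [6,9); WM=5
i=5 t=2 v=3: DROP (t<5-0); WM=5
i=6 t=8 v=5: → [6,10); WM=5
i=7 t=9 v=1: → [6,11); WM=7
i=8 t=11 v=6: → [11,13); WM=7
i=9 t=6 v=4: DROP (t<7-0); WM=7
i=10 t=13 v=4: → [13,15); WM=7
i=11 t=14 v=6: → [13,16); WM=12
i=12 t=8 v=8: DROP (t<12-0); WM=12
i=13 t=11 v=7: DROP (t<12-0); WM=12
i=14 t=17 v=5: → [17,19); WM=12
i=15 t=19 v=4: → [19,21); WM=17
i=16 t=16 v=3: DROP (t<17-0); WM=17
i=17 t=20 v=6: → [19,22); WM=17
i=18 t=23 v=8: → [23,25); WM=17
i=19 t=15 v=3: DROP (t<17-0); WM=21
i=20 t=22 v=5: → [22,25); WM=21
i=21 t=22 v=2: → [22,25); WM=21
i=22 t=23 v=9: → [22,25); WM=21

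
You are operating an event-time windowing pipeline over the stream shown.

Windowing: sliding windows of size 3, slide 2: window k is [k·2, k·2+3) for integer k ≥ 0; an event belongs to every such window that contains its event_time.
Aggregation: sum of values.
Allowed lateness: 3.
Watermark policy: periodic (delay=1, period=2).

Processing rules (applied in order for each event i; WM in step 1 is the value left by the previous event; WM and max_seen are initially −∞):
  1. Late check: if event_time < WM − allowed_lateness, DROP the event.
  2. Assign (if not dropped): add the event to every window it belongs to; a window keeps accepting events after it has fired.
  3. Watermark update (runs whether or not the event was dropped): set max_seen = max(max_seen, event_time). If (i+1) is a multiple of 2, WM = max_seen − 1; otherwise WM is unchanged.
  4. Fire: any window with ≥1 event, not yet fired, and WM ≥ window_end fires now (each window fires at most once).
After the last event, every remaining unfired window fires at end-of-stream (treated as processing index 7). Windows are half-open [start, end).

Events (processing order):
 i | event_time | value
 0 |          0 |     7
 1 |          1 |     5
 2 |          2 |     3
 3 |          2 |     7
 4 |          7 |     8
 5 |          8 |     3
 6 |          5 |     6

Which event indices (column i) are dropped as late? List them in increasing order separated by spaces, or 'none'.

i=0 t=0 v=7: → [0,3); WM=−∞
i=1 t=1 v=5: → [0,3); WM=0
i=2 t=2 v=3: → [2,5),[0,3); WM=0
i=3 t=2 v=7: → [2,5),[0,3); WM=1
i=4 t=7 v=8: → [6,9); WM=1
i=5 t=8 v=3: → [8,11),[6,9); WM=7; [0,3) fires=22 [2,5) fires=10
i=6 t=5 v=6: → [4,7); WM=7; [4,7) fires=6

none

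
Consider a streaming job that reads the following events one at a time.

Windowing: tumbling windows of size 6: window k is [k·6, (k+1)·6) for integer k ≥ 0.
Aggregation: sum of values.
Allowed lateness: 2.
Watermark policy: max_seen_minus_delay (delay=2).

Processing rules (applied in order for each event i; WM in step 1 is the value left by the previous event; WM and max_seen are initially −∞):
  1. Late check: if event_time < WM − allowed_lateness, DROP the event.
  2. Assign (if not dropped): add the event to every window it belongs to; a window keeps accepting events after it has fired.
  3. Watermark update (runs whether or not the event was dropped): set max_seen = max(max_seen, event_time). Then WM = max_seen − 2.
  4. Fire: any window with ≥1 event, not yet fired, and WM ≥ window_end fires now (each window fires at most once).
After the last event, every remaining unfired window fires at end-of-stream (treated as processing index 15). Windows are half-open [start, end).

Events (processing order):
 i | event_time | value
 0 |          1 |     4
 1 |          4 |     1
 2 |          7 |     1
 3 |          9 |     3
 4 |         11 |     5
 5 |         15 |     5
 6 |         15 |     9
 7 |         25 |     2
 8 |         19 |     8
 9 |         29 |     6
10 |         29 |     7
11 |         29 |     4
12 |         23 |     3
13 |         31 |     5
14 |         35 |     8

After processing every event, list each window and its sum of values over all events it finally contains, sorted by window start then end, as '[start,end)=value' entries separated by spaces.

i=0 t=1 v=4: → [0,6); WM=-1
i=1 t=4 v=1: → [0,6); WM=2
i=2 t=7 v=1: → [6,12); WM=5
i=3 t=9 v=3: → [6,12); WM=7; [0,6) fires=5
i=4 t=11 v=5: → [6,12); WM=9
i=5 t=15 v=5: → [12,18); WM=13; [6,12) fires=9
i=6 t=15 v=9: → [12,18); WM=13
i=7 t=25 v=2: → [24,30); WM=23; [12,18) fires=14
i=8 t=19 v=8: DROP (t<23-2); WM=23
i=9 t=29 v=6: → [24,30); WM=27
i=10 t=29 v=7: → [24,30); WM=27
i=11 t=29 v=4: → [24,30); WM=27
i=12 t=23 v=3: DROP (t<27-2); WM=27
i=13 t=31 v=5: → [30,36); WM=29
i=14 t=35 v=8: → [30,36); WM=33; [24,30) fires=19

[0,6)=5 [6,12)=9 [12,18)=14 [24,30)=19 [30,36)=13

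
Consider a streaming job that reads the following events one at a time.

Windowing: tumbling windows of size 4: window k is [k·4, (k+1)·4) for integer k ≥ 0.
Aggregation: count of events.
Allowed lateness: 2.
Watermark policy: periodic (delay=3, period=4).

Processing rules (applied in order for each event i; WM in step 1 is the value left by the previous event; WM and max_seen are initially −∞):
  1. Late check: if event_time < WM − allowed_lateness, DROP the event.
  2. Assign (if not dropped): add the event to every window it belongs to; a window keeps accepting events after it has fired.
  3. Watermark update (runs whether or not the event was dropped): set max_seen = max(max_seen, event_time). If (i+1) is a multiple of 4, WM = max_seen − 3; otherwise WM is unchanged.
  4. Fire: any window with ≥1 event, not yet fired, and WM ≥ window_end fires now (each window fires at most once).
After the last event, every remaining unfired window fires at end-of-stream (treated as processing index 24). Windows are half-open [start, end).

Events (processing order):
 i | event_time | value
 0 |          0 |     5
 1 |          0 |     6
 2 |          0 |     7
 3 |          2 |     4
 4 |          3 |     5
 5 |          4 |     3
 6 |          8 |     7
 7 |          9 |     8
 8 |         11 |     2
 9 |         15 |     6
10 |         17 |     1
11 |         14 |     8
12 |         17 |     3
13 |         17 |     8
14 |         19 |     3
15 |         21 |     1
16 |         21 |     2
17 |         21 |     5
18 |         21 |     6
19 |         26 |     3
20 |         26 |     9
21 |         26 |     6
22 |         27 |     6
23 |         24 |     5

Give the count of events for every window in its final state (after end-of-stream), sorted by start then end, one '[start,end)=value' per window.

i=0 t=0 v=5: → [0,4); WM=−∞
i=1 t=0 v=6: → [0,4); WM=−∞
i=2 t=0 v=7: → [0,4); WM=−∞
i=3 t=2 v=4: → [0,4); WM=-1
i=4 t=3 v=5: → [0,4); WM=-1
i=5 t=4 v=3: → [4,8); WM=-1
i=6 t=8 v=7: → [8,12); WM=-1
i=7 t=9 v=8: → [8,12); WM=6; [0,4) fires=5
i=8 t=11 v=2: → [8,12); WM=6
i=9 t=15 v=6: → [12,16); WM=6
i=10 t=17 v=1: → [16,20); WM=6
i=11 t=14 v=8: → [12,16); WM=14; [4,8) fires=1 [8,12) fires=3
i=12 t=17 v=3: → [16,20); WM=14
i=13 t=17 v=8: → [16,20); WM=14
i=14 t=19 v=3: → [16,20); WM=14
i=15 t=21 v=1: → [20,24); WM=18; [12,16) fires=2
i=16 t=21 v=2: → [20,24); WM=18
i=17 t=21 v=5: → [20,24); WM=18
i=18 t=21 v=6: → [20,24); WM=18
i=19 t=26 v=3: → [24,28); WM=23; [16,20) fires=4
i=20 t=26 v=9: → [24,28); WM=23
i=21 t=26 v=6: → [24,28); WM=23
i=22 t=27 v=6: → [24,28); WM=23
i=23 t=24 v=5: → [24,28); WM=24; [20,24) fires=4

[0,4)=5 [4,8)=1 [8,12)=3 [12,16)=2 [16,20)=4 [20,24)=4 [24,28)=5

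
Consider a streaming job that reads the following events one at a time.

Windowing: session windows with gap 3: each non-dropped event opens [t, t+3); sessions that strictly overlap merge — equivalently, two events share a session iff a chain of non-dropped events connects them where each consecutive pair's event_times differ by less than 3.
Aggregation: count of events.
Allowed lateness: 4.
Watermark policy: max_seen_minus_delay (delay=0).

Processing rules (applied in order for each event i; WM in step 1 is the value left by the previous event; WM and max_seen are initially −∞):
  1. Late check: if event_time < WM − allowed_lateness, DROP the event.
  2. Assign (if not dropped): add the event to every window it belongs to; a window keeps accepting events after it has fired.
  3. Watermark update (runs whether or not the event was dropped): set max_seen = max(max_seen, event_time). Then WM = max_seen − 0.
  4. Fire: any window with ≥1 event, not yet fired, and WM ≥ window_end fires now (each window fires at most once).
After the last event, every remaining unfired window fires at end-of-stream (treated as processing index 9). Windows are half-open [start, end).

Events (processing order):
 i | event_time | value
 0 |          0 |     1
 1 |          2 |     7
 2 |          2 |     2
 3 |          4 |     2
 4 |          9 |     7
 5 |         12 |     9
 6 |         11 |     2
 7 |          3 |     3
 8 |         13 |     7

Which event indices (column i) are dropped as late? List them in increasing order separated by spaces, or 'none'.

7

i=0 t=0 v=1: → [0,3); WM=0
i=1 t=2 v=7: → [0,5); WM=2
i=2 t=2 v=2: → [0,5); WM=2
i=3 t=4 v=2: → [0,7); WM=4
i=4 t=9 v=7: → [9,12); WM=9
i=5 t=12 v=9: → [12,15); WM=12
i=6 t=11 v=2: → [9,15); WM=12
i=7 t=3 v=3: DROP (t<12-4); WM=12
i=8 t=13 v=7: → [9,16); WM=13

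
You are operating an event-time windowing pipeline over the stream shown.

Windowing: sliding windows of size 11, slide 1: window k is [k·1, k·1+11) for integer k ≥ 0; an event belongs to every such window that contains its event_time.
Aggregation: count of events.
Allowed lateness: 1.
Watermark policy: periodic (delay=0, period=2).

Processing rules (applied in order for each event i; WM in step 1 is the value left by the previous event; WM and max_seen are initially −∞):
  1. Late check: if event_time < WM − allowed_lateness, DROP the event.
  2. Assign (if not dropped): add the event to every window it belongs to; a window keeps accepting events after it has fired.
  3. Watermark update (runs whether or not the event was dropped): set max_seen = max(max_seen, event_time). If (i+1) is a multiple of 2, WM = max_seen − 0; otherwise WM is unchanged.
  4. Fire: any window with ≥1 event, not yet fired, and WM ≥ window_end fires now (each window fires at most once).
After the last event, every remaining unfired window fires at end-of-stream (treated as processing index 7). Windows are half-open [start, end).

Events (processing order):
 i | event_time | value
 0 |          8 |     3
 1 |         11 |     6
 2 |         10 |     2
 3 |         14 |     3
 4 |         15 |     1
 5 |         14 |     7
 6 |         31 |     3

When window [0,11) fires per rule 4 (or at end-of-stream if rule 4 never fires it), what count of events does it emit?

1

i=0 t=8 v=3: → [8,19),[7,18),[6,17),[5,16),[4,15),[3,14),[2,13),[1,12),[0,11); WM=−∞
i=1 t=11 v=6: → [11,22),[10,21),[9,20),[8,19),[7,18),[6,17),[5,16),[4,15),[3,14),[2,13),[1,12); WM=11; [0,11) fires=1
i=2 t=10 v=2: → [10,21),[9,20),[8,19),[7,18),[6,17),[5,16),[4,15),[3,14),[2,13),[1,12),[0,11); WM=11
i=3 t=14 v=3: → [14,25),[13,24),[12,23),[11,22),[10,21),[9,20),[8,19),[7,18),[6,17),[5,16),[4,15); WM=14; [1,12) fires=3 [2,13) fires=3 [3,14) fires=3
i=4 t=15 v=1: → [15,26),[14,25),[13,24),[12,23),[11,22),[10,21),[9,20),[8,19),[7,18),[6,17),[5,16); WM=14
i=5 t=14 v=7: → [14,25),[13,24),[12,23),[11,22),[10,21),[9,20),[8,19),[7,18),[6,17),[5,16),[4,15); WM=15; [4,15) fires=5
i=6 t=31 v=3: → [31,42),[30,41),[29,40),[28,39),[27,38),[26,37),[25,36),[24,35),[23,34),[22,33),[21,32); WM=15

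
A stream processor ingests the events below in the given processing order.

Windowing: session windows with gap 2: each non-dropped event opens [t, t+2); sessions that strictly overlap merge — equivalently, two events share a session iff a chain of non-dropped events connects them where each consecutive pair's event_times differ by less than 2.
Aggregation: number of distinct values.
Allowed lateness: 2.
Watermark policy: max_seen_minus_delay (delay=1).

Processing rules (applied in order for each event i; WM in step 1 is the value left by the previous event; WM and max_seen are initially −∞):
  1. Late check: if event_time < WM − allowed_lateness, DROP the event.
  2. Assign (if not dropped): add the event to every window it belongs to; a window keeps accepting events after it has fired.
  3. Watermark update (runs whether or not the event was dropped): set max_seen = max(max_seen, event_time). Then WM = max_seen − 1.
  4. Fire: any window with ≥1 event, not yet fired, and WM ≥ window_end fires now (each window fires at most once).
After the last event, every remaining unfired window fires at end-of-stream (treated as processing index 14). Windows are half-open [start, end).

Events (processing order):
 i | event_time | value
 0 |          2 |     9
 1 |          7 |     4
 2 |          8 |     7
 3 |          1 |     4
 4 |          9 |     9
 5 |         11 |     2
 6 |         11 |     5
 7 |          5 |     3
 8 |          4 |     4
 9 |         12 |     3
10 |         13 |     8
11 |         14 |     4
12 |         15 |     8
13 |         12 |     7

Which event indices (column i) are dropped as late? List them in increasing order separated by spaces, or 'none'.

3 7 8

i=0 t=2 v=9: → [2,4); WM=1
i=1 t=7 v=4: → [7,9); WM=6
i=2 t=8 v=7: → [7,10); WM=7
i=3 t=1 v=4: DROP (t<7-2); WM=7
i=4 t=9 v=9: → [7,11); WM=8
i=5 t=11 v=2: → [11,13); WM=10
i=6 t=11 v=5: → [11,13); WM=10
i=7 t=5 v=3: DROP (t<10-2); WM=10
i=8 t=4 v=4: DROP (t<10-2); WM=10
i=9 t=12 v=3: → [11,14); WM=11
i=10 t=13 v=8: → [11,15); WM=12
i=11 t=14 v=4: → [11,16); WM=13
i=12 t=15 v=8: → [11,17); WM=14
i=13 t=12 v=7: → [11,17); WM=14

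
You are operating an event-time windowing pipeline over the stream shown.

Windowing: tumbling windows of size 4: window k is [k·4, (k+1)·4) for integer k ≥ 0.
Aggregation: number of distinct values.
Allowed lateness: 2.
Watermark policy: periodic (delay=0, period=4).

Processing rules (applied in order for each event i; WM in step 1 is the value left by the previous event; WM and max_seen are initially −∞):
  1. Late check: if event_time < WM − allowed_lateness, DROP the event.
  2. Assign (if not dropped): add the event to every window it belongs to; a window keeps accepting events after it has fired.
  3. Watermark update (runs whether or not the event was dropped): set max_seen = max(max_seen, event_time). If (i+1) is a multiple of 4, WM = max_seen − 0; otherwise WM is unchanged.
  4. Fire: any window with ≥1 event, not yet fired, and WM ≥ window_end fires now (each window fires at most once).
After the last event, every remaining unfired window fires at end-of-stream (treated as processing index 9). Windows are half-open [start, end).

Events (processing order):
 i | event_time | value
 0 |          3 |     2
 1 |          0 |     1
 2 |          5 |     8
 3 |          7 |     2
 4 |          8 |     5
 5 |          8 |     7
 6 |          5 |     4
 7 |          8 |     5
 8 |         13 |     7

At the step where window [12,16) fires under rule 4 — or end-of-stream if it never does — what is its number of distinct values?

1

i=0 t=3 v=2: → [0,4); WM=−∞
i=1 t=0 v=1: → [0,4); WM=−∞
i=2 t=5 v=8: → [4,8); WM=−∞
i=3 t=7 v=2: → [4,8); WM=7; [0,4) fires=2
i=4 t=8 v=5: → [8,12); WM=7
i=5 t=8 v=7: → [8,12); WM=7
i=6 t=5 v=4: → [4,8); WM=7
i=7 t=8 v=5: → [8,12); WM=8; [4,8) fires=3
i=8 t=13 v=7: → [12,16); WM=8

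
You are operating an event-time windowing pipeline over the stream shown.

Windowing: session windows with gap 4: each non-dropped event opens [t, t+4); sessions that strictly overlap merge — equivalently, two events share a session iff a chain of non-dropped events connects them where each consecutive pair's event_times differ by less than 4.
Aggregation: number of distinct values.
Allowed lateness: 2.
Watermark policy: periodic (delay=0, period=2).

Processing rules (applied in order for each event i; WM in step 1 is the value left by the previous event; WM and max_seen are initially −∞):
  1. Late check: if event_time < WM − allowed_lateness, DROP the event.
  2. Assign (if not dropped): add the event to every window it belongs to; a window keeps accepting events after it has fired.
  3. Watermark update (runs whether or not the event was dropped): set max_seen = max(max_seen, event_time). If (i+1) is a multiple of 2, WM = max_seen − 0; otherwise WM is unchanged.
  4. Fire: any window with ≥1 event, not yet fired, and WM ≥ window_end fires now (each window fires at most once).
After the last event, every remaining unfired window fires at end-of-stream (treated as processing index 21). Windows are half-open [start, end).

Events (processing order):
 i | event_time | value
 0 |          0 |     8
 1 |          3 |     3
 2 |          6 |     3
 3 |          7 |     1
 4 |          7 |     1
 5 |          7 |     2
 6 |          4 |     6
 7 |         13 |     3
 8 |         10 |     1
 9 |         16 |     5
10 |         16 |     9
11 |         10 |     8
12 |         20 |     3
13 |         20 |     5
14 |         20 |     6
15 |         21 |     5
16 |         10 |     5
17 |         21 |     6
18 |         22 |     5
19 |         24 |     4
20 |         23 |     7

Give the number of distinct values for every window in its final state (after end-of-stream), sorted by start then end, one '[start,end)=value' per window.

[0,11)=4 [13,20)=3 [20,28)=5

i=0 t=0 v=8: → [0,4); WM=−∞
i=1 t=3 v=3: → [0,7); WM=3
i=2 t=6 v=3: → [0,10); WM=3
i=3 t=7 v=1: → [0,11); WM=7
i=4 t=7 v=1: → [0,11); WM=7
i=5 t=7 v=2: → [0,11); WM=7
i=6 t=4 v=6: DROP (t<7-2); WM=7
i=7 t=13 v=3: → [13,17); WM=13
i=8 t=10 v=1: DROP (t<13-2); WM=13
i=9 t=16 v=5: → [13,20); WM=16
i=10 t=16 v=9: → [13,20); WM=16
i=11 t=10 v=8: DROP (t<16-2); WM=16
i=12 t=20 v=3: → [20,24); WM=16
i=13 t=20 v=5: → [20,24); WM=20
i=14 t=20 v=6: → [20,24); WM=20
i=15 t=21 v=5: → [20,25); WM=21
i=16 t=10 v=5: DROP (t<21-2); WM=21
i=17 t=21 v=6: → [20,25); WM=21
i=18 t=22 v=5: → [20,26); WM=21
i=19 t=24 v=4: → [20,28); WM=24
i=20 t=23 v=7: → [20,28); WM=24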